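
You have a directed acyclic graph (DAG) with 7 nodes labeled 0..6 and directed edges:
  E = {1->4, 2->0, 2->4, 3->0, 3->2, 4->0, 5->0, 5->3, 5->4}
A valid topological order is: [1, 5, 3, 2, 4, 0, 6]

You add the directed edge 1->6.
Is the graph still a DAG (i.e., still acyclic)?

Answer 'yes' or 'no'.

Given toposort: [1, 5, 3, 2, 4, 0, 6]
Position of 1: index 0; position of 6: index 6
New edge 1->6: forward
Forward edge: respects the existing order. Still a DAG, same toposort still valid.
Still a DAG? yes

Answer: yes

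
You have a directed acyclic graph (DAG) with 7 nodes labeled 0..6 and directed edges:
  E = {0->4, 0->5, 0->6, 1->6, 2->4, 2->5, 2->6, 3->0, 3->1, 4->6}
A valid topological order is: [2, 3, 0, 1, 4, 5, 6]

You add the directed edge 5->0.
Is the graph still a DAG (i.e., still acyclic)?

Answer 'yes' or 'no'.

Given toposort: [2, 3, 0, 1, 4, 5, 6]
Position of 5: index 5; position of 0: index 2
New edge 5->0: backward (u after v in old order)
Backward edge: old toposort is now invalid. Check if this creates a cycle.
Does 0 already reach 5? Reachable from 0: [0, 4, 5, 6]. YES -> cycle!
Still a DAG? no

Answer: no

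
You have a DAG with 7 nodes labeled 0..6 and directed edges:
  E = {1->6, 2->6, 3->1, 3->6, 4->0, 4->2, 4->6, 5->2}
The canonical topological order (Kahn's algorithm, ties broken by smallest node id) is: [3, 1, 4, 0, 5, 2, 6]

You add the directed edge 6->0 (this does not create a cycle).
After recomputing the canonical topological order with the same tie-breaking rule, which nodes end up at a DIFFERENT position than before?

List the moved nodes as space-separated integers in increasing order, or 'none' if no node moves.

Answer: 0 2 5 6

Derivation:
Old toposort: [3, 1, 4, 0, 5, 2, 6]
Added edge 6->0
Recompute Kahn (smallest-id tiebreak):
  initial in-degrees: [2, 1, 2, 0, 0, 0, 4]
  ready (indeg=0): [3, 4, 5]
  pop 3: indeg[1]->0; indeg[6]->3 | ready=[1, 4, 5] | order so far=[3]
  pop 1: indeg[6]->2 | ready=[4, 5] | order so far=[3, 1]
  pop 4: indeg[0]->1; indeg[2]->1; indeg[6]->1 | ready=[5] | order so far=[3, 1, 4]
  pop 5: indeg[2]->0 | ready=[2] | order so far=[3, 1, 4, 5]
  pop 2: indeg[6]->0 | ready=[6] | order so far=[3, 1, 4, 5, 2]
  pop 6: indeg[0]->0 | ready=[0] | order so far=[3, 1, 4, 5, 2, 6]
  pop 0: no out-edges | ready=[] | order so far=[3, 1, 4, 5, 2, 6, 0]
New canonical toposort: [3, 1, 4, 5, 2, 6, 0]
Compare positions:
  Node 0: index 3 -> 6 (moved)
  Node 1: index 1 -> 1 (same)
  Node 2: index 5 -> 4 (moved)
  Node 3: index 0 -> 0 (same)
  Node 4: index 2 -> 2 (same)
  Node 5: index 4 -> 3 (moved)
  Node 6: index 6 -> 5 (moved)
Nodes that changed position: 0 2 5 6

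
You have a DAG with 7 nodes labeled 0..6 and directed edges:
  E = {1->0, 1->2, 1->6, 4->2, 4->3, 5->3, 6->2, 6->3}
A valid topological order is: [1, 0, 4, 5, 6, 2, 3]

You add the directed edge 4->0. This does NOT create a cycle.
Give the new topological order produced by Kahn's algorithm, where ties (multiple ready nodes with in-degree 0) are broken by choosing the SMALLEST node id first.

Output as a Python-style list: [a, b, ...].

Old toposort: [1, 0, 4, 5, 6, 2, 3]
Added edge: 4->0
Position of 4 (2) > position of 0 (1). Must reorder: 4 must now come before 0.
Run Kahn's algorithm (break ties by smallest node id):
  initial in-degrees: [2, 0, 3, 3, 0, 0, 1]
  ready (indeg=0): [1, 4, 5]
  pop 1: indeg[0]->1; indeg[2]->2; indeg[6]->0 | ready=[4, 5, 6] | order so far=[1]
  pop 4: indeg[0]->0; indeg[2]->1; indeg[3]->2 | ready=[0, 5, 6] | order so far=[1, 4]
  pop 0: no out-edges | ready=[5, 6] | order so far=[1, 4, 0]
  pop 5: indeg[3]->1 | ready=[6] | order so far=[1, 4, 0, 5]
  pop 6: indeg[2]->0; indeg[3]->0 | ready=[2, 3] | order so far=[1, 4, 0, 5, 6]
  pop 2: no out-edges | ready=[3] | order so far=[1, 4, 0, 5, 6, 2]
  pop 3: no out-edges | ready=[] | order so far=[1, 4, 0, 5, 6, 2, 3]
  Result: [1, 4, 0, 5, 6, 2, 3]

Answer: [1, 4, 0, 5, 6, 2, 3]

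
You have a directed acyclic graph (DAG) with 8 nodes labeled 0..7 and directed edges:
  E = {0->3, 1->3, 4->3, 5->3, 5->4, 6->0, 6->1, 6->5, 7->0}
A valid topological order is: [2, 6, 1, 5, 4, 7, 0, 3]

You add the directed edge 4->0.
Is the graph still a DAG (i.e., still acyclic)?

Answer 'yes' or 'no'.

Answer: yes

Derivation:
Given toposort: [2, 6, 1, 5, 4, 7, 0, 3]
Position of 4: index 4; position of 0: index 6
New edge 4->0: forward
Forward edge: respects the existing order. Still a DAG, same toposort still valid.
Still a DAG? yes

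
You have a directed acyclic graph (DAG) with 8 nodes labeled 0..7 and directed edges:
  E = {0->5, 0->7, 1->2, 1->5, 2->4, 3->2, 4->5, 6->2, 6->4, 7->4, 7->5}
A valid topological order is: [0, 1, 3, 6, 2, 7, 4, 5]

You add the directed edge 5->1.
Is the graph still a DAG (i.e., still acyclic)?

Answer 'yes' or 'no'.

Given toposort: [0, 1, 3, 6, 2, 7, 4, 5]
Position of 5: index 7; position of 1: index 1
New edge 5->1: backward (u after v in old order)
Backward edge: old toposort is now invalid. Check if this creates a cycle.
Does 1 already reach 5? Reachable from 1: [1, 2, 4, 5]. YES -> cycle!
Still a DAG? no

Answer: no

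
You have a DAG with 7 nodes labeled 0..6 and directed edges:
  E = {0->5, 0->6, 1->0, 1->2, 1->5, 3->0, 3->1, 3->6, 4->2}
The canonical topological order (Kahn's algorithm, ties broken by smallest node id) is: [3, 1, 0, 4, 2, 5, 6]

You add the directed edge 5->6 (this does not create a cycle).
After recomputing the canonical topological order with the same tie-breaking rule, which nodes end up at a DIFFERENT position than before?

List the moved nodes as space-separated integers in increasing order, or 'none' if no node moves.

Old toposort: [3, 1, 0, 4, 2, 5, 6]
Added edge 5->6
Recompute Kahn (smallest-id tiebreak):
  initial in-degrees: [2, 1, 2, 0, 0, 2, 3]
  ready (indeg=0): [3, 4]
  pop 3: indeg[0]->1; indeg[1]->0; indeg[6]->2 | ready=[1, 4] | order so far=[3]
  pop 1: indeg[0]->0; indeg[2]->1; indeg[5]->1 | ready=[0, 4] | order so far=[3, 1]
  pop 0: indeg[5]->0; indeg[6]->1 | ready=[4, 5] | order so far=[3, 1, 0]
  pop 4: indeg[2]->0 | ready=[2, 5] | order so far=[3, 1, 0, 4]
  pop 2: no out-edges | ready=[5] | order so far=[3, 1, 0, 4, 2]
  pop 5: indeg[6]->0 | ready=[6] | order so far=[3, 1, 0, 4, 2, 5]
  pop 6: no out-edges | ready=[] | order so far=[3, 1, 0, 4, 2, 5, 6]
New canonical toposort: [3, 1, 0, 4, 2, 5, 6]
Compare positions:
  Node 0: index 2 -> 2 (same)
  Node 1: index 1 -> 1 (same)
  Node 2: index 4 -> 4 (same)
  Node 3: index 0 -> 0 (same)
  Node 4: index 3 -> 3 (same)
  Node 5: index 5 -> 5 (same)
  Node 6: index 6 -> 6 (same)
Nodes that changed position: none

Answer: none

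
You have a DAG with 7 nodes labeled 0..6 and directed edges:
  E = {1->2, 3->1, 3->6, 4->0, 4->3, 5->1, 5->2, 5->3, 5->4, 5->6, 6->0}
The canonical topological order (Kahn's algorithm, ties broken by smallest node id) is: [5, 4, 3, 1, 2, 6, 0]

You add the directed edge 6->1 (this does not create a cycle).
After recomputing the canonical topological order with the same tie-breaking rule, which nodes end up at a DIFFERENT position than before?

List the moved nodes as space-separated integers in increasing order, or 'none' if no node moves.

Old toposort: [5, 4, 3, 1, 2, 6, 0]
Added edge 6->1
Recompute Kahn (smallest-id tiebreak):
  initial in-degrees: [2, 3, 2, 2, 1, 0, 2]
  ready (indeg=0): [5]
  pop 5: indeg[1]->2; indeg[2]->1; indeg[3]->1; indeg[4]->0; indeg[6]->1 | ready=[4] | order so far=[5]
  pop 4: indeg[0]->1; indeg[3]->0 | ready=[3] | order so far=[5, 4]
  pop 3: indeg[1]->1; indeg[6]->0 | ready=[6] | order so far=[5, 4, 3]
  pop 6: indeg[0]->0; indeg[1]->0 | ready=[0, 1] | order so far=[5, 4, 3, 6]
  pop 0: no out-edges | ready=[1] | order so far=[5, 4, 3, 6, 0]
  pop 1: indeg[2]->0 | ready=[2] | order so far=[5, 4, 3, 6, 0, 1]
  pop 2: no out-edges | ready=[] | order so far=[5, 4, 3, 6, 0, 1, 2]
New canonical toposort: [5, 4, 3, 6, 0, 1, 2]
Compare positions:
  Node 0: index 6 -> 4 (moved)
  Node 1: index 3 -> 5 (moved)
  Node 2: index 4 -> 6 (moved)
  Node 3: index 2 -> 2 (same)
  Node 4: index 1 -> 1 (same)
  Node 5: index 0 -> 0 (same)
  Node 6: index 5 -> 3 (moved)
Nodes that changed position: 0 1 2 6

Answer: 0 1 2 6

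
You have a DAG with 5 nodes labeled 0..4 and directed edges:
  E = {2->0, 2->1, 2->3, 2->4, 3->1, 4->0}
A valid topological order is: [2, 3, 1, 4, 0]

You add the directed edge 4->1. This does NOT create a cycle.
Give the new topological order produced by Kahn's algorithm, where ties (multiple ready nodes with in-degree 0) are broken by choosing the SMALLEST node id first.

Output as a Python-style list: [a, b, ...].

Old toposort: [2, 3, 1, 4, 0]
Added edge: 4->1
Position of 4 (3) > position of 1 (2). Must reorder: 4 must now come before 1.
Run Kahn's algorithm (break ties by smallest node id):
  initial in-degrees: [2, 3, 0, 1, 1]
  ready (indeg=0): [2]
  pop 2: indeg[0]->1; indeg[1]->2; indeg[3]->0; indeg[4]->0 | ready=[3, 4] | order so far=[2]
  pop 3: indeg[1]->1 | ready=[4] | order so far=[2, 3]
  pop 4: indeg[0]->0; indeg[1]->0 | ready=[0, 1] | order so far=[2, 3, 4]
  pop 0: no out-edges | ready=[1] | order so far=[2, 3, 4, 0]
  pop 1: no out-edges | ready=[] | order so far=[2, 3, 4, 0, 1]
  Result: [2, 3, 4, 0, 1]

Answer: [2, 3, 4, 0, 1]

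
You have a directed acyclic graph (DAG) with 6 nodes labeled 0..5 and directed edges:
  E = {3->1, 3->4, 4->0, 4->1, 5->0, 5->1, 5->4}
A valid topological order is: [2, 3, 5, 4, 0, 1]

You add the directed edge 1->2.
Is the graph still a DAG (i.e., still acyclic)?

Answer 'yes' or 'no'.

Answer: yes

Derivation:
Given toposort: [2, 3, 5, 4, 0, 1]
Position of 1: index 5; position of 2: index 0
New edge 1->2: backward (u after v in old order)
Backward edge: old toposort is now invalid. Check if this creates a cycle.
Does 2 already reach 1? Reachable from 2: [2]. NO -> still a DAG (reorder needed).
Still a DAG? yes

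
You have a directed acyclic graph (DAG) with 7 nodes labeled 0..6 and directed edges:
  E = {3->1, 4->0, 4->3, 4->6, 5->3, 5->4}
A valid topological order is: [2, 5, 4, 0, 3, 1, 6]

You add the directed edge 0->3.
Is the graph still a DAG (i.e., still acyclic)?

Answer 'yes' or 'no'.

Given toposort: [2, 5, 4, 0, 3, 1, 6]
Position of 0: index 3; position of 3: index 4
New edge 0->3: forward
Forward edge: respects the existing order. Still a DAG, same toposort still valid.
Still a DAG? yes

Answer: yes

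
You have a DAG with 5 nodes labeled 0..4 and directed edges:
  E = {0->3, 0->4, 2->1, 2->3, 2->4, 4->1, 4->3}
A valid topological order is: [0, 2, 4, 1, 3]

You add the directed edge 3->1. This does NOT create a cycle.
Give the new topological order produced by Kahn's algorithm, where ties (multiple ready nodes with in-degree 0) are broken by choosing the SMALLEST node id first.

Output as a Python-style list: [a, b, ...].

Old toposort: [0, 2, 4, 1, 3]
Added edge: 3->1
Position of 3 (4) > position of 1 (3). Must reorder: 3 must now come before 1.
Run Kahn's algorithm (break ties by smallest node id):
  initial in-degrees: [0, 3, 0, 3, 2]
  ready (indeg=0): [0, 2]
  pop 0: indeg[3]->2; indeg[4]->1 | ready=[2] | order so far=[0]
  pop 2: indeg[1]->2; indeg[3]->1; indeg[4]->0 | ready=[4] | order so far=[0, 2]
  pop 4: indeg[1]->1; indeg[3]->0 | ready=[3] | order so far=[0, 2, 4]
  pop 3: indeg[1]->0 | ready=[1] | order so far=[0, 2, 4, 3]
  pop 1: no out-edges | ready=[] | order so far=[0, 2, 4, 3, 1]
  Result: [0, 2, 4, 3, 1]

Answer: [0, 2, 4, 3, 1]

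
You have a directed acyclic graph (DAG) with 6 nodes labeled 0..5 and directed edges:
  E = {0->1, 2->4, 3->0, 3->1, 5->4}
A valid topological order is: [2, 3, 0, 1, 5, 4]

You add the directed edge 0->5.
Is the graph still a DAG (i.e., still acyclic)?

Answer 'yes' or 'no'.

Given toposort: [2, 3, 0, 1, 5, 4]
Position of 0: index 2; position of 5: index 4
New edge 0->5: forward
Forward edge: respects the existing order. Still a DAG, same toposort still valid.
Still a DAG? yes

Answer: yes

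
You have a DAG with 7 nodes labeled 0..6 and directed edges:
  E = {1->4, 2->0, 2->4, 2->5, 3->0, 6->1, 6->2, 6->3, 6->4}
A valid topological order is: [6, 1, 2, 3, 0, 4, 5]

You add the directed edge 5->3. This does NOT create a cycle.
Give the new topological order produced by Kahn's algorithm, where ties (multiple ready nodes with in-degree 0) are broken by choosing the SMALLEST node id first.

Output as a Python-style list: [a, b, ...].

Answer: [6, 1, 2, 4, 5, 3, 0]

Derivation:
Old toposort: [6, 1, 2, 3, 0, 4, 5]
Added edge: 5->3
Position of 5 (6) > position of 3 (3). Must reorder: 5 must now come before 3.
Run Kahn's algorithm (break ties by smallest node id):
  initial in-degrees: [2, 1, 1, 2, 3, 1, 0]
  ready (indeg=0): [6]
  pop 6: indeg[1]->0; indeg[2]->0; indeg[3]->1; indeg[4]->2 | ready=[1, 2] | order so far=[6]
  pop 1: indeg[4]->1 | ready=[2] | order so far=[6, 1]
  pop 2: indeg[0]->1; indeg[4]->0; indeg[5]->0 | ready=[4, 5] | order so far=[6, 1, 2]
  pop 4: no out-edges | ready=[5] | order so far=[6, 1, 2, 4]
  pop 5: indeg[3]->0 | ready=[3] | order so far=[6, 1, 2, 4, 5]
  pop 3: indeg[0]->0 | ready=[0] | order so far=[6, 1, 2, 4, 5, 3]
  pop 0: no out-edges | ready=[] | order so far=[6, 1, 2, 4, 5, 3, 0]
  Result: [6, 1, 2, 4, 5, 3, 0]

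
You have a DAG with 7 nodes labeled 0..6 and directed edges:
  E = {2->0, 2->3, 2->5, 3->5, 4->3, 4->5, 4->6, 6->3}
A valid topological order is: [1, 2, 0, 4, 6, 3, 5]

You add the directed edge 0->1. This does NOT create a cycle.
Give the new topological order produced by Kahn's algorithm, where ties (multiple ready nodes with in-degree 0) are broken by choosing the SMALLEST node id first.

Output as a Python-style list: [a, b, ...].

Old toposort: [1, 2, 0, 4, 6, 3, 5]
Added edge: 0->1
Position of 0 (2) > position of 1 (0). Must reorder: 0 must now come before 1.
Run Kahn's algorithm (break ties by smallest node id):
  initial in-degrees: [1, 1, 0, 3, 0, 3, 1]
  ready (indeg=0): [2, 4]
  pop 2: indeg[0]->0; indeg[3]->2; indeg[5]->2 | ready=[0, 4] | order so far=[2]
  pop 0: indeg[1]->0 | ready=[1, 4] | order so far=[2, 0]
  pop 1: no out-edges | ready=[4] | order so far=[2, 0, 1]
  pop 4: indeg[3]->1; indeg[5]->1; indeg[6]->0 | ready=[6] | order so far=[2, 0, 1, 4]
  pop 6: indeg[3]->0 | ready=[3] | order so far=[2, 0, 1, 4, 6]
  pop 3: indeg[5]->0 | ready=[5] | order so far=[2, 0, 1, 4, 6, 3]
  pop 5: no out-edges | ready=[] | order so far=[2, 0, 1, 4, 6, 3, 5]
  Result: [2, 0, 1, 4, 6, 3, 5]

Answer: [2, 0, 1, 4, 6, 3, 5]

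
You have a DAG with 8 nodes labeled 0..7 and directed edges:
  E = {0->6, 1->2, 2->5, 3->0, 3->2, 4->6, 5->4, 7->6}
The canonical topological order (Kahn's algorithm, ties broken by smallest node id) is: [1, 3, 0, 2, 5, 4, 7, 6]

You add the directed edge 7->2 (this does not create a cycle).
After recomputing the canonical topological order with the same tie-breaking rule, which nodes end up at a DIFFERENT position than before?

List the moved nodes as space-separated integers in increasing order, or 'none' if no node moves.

Old toposort: [1, 3, 0, 2, 5, 4, 7, 6]
Added edge 7->2
Recompute Kahn (smallest-id tiebreak):
  initial in-degrees: [1, 0, 3, 0, 1, 1, 3, 0]
  ready (indeg=0): [1, 3, 7]
  pop 1: indeg[2]->2 | ready=[3, 7] | order so far=[1]
  pop 3: indeg[0]->0; indeg[2]->1 | ready=[0, 7] | order so far=[1, 3]
  pop 0: indeg[6]->2 | ready=[7] | order so far=[1, 3, 0]
  pop 7: indeg[2]->0; indeg[6]->1 | ready=[2] | order so far=[1, 3, 0, 7]
  pop 2: indeg[5]->0 | ready=[5] | order so far=[1, 3, 0, 7, 2]
  pop 5: indeg[4]->0 | ready=[4] | order so far=[1, 3, 0, 7, 2, 5]
  pop 4: indeg[6]->0 | ready=[6] | order so far=[1, 3, 0, 7, 2, 5, 4]
  pop 6: no out-edges | ready=[] | order so far=[1, 3, 0, 7, 2, 5, 4, 6]
New canonical toposort: [1, 3, 0, 7, 2, 5, 4, 6]
Compare positions:
  Node 0: index 2 -> 2 (same)
  Node 1: index 0 -> 0 (same)
  Node 2: index 3 -> 4 (moved)
  Node 3: index 1 -> 1 (same)
  Node 4: index 5 -> 6 (moved)
  Node 5: index 4 -> 5 (moved)
  Node 6: index 7 -> 7 (same)
  Node 7: index 6 -> 3 (moved)
Nodes that changed position: 2 4 5 7

Answer: 2 4 5 7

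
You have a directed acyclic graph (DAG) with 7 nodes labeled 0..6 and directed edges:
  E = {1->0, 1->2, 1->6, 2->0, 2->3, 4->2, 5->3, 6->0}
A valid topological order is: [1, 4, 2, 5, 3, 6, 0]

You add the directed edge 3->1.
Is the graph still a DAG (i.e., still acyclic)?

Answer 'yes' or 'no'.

Answer: no

Derivation:
Given toposort: [1, 4, 2, 5, 3, 6, 0]
Position of 3: index 4; position of 1: index 0
New edge 3->1: backward (u after v in old order)
Backward edge: old toposort is now invalid. Check if this creates a cycle.
Does 1 already reach 3? Reachable from 1: [0, 1, 2, 3, 6]. YES -> cycle!
Still a DAG? no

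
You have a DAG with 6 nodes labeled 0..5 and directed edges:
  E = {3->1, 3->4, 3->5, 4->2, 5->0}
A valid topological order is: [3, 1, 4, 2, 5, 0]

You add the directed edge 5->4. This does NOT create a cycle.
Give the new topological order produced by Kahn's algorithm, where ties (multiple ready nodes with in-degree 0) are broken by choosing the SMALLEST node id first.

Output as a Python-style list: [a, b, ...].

Old toposort: [3, 1, 4, 2, 5, 0]
Added edge: 5->4
Position of 5 (4) > position of 4 (2). Must reorder: 5 must now come before 4.
Run Kahn's algorithm (break ties by smallest node id):
  initial in-degrees: [1, 1, 1, 0, 2, 1]
  ready (indeg=0): [3]
  pop 3: indeg[1]->0; indeg[4]->1; indeg[5]->0 | ready=[1, 5] | order so far=[3]
  pop 1: no out-edges | ready=[5] | order so far=[3, 1]
  pop 5: indeg[0]->0; indeg[4]->0 | ready=[0, 4] | order so far=[3, 1, 5]
  pop 0: no out-edges | ready=[4] | order so far=[3, 1, 5, 0]
  pop 4: indeg[2]->0 | ready=[2] | order so far=[3, 1, 5, 0, 4]
  pop 2: no out-edges | ready=[] | order so far=[3, 1, 5, 0, 4, 2]
  Result: [3, 1, 5, 0, 4, 2]

Answer: [3, 1, 5, 0, 4, 2]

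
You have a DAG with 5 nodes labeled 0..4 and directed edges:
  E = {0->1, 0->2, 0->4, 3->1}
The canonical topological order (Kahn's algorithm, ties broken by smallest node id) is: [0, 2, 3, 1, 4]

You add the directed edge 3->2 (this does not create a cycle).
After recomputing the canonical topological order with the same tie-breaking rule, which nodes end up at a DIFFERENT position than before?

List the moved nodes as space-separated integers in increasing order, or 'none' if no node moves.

Old toposort: [0, 2, 3, 1, 4]
Added edge 3->2
Recompute Kahn (smallest-id tiebreak):
  initial in-degrees: [0, 2, 2, 0, 1]
  ready (indeg=0): [0, 3]
  pop 0: indeg[1]->1; indeg[2]->1; indeg[4]->0 | ready=[3, 4] | order so far=[0]
  pop 3: indeg[1]->0; indeg[2]->0 | ready=[1, 2, 4] | order so far=[0, 3]
  pop 1: no out-edges | ready=[2, 4] | order so far=[0, 3, 1]
  pop 2: no out-edges | ready=[4] | order so far=[0, 3, 1, 2]
  pop 4: no out-edges | ready=[] | order so far=[0, 3, 1, 2, 4]
New canonical toposort: [0, 3, 1, 2, 4]
Compare positions:
  Node 0: index 0 -> 0 (same)
  Node 1: index 3 -> 2 (moved)
  Node 2: index 1 -> 3 (moved)
  Node 3: index 2 -> 1 (moved)
  Node 4: index 4 -> 4 (same)
Nodes that changed position: 1 2 3

Answer: 1 2 3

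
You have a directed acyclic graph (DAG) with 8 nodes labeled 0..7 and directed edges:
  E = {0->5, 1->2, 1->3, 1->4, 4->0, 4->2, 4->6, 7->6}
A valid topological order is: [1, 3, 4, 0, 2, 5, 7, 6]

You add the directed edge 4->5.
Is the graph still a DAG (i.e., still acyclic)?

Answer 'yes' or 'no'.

Answer: yes

Derivation:
Given toposort: [1, 3, 4, 0, 2, 5, 7, 6]
Position of 4: index 2; position of 5: index 5
New edge 4->5: forward
Forward edge: respects the existing order. Still a DAG, same toposort still valid.
Still a DAG? yes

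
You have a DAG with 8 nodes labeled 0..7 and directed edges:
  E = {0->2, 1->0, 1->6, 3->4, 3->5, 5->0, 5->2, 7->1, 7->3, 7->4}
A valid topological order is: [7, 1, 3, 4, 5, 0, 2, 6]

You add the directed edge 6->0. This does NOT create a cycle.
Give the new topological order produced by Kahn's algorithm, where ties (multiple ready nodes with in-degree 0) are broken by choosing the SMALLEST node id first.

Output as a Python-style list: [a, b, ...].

Old toposort: [7, 1, 3, 4, 5, 0, 2, 6]
Added edge: 6->0
Position of 6 (7) > position of 0 (5). Must reorder: 6 must now come before 0.
Run Kahn's algorithm (break ties by smallest node id):
  initial in-degrees: [3, 1, 2, 1, 2, 1, 1, 0]
  ready (indeg=0): [7]
  pop 7: indeg[1]->0; indeg[3]->0; indeg[4]->1 | ready=[1, 3] | order so far=[7]
  pop 1: indeg[0]->2; indeg[6]->0 | ready=[3, 6] | order so far=[7, 1]
  pop 3: indeg[4]->0; indeg[5]->0 | ready=[4, 5, 6] | order so far=[7, 1, 3]
  pop 4: no out-edges | ready=[5, 6] | order so far=[7, 1, 3, 4]
  pop 5: indeg[0]->1; indeg[2]->1 | ready=[6] | order so far=[7, 1, 3, 4, 5]
  pop 6: indeg[0]->0 | ready=[0] | order so far=[7, 1, 3, 4, 5, 6]
  pop 0: indeg[2]->0 | ready=[2] | order so far=[7, 1, 3, 4, 5, 6, 0]
  pop 2: no out-edges | ready=[] | order so far=[7, 1, 3, 4, 5, 6, 0, 2]
  Result: [7, 1, 3, 4, 5, 6, 0, 2]

Answer: [7, 1, 3, 4, 5, 6, 0, 2]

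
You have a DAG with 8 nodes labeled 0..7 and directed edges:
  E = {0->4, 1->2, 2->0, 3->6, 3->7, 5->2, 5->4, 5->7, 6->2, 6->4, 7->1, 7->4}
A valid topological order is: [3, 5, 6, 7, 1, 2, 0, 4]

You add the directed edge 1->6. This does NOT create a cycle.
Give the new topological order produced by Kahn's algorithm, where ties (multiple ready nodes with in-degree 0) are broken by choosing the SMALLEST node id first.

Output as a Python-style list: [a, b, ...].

Answer: [3, 5, 7, 1, 6, 2, 0, 4]

Derivation:
Old toposort: [3, 5, 6, 7, 1, 2, 0, 4]
Added edge: 1->6
Position of 1 (4) > position of 6 (2). Must reorder: 1 must now come before 6.
Run Kahn's algorithm (break ties by smallest node id):
  initial in-degrees: [1, 1, 3, 0, 4, 0, 2, 2]
  ready (indeg=0): [3, 5]
  pop 3: indeg[6]->1; indeg[7]->1 | ready=[5] | order so far=[3]
  pop 5: indeg[2]->2; indeg[4]->3; indeg[7]->0 | ready=[7] | order so far=[3, 5]
  pop 7: indeg[1]->0; indeg[4]->2 | ready=[1] | order so far=[3, 5, 7]
  pop 1: indeg[2]->1; indeg[6]->0 | ready=[6] | order so far=[3, 5, 7, 1]
  pop 6: indeg[2]->0; indeg[4]->1 | ready=[2] | order so far=[3, 5, 7, 1, 6]
  pop 2: indeg[0]->0 | ready=[0] | order so far=[3, 5, 7, 1, 6, 2]
  pop 0: indeg[4]->0 | ready=[4] | order so far=[3, 5, 7, 1, 6, 2, 0]
  pop 4: no out-edges | ready=[] | order so far=[3, 5, 7, 1, 6, 2, 0, 4]
  Result: [3, 5, 7, 1, 6, 2, 0, 4]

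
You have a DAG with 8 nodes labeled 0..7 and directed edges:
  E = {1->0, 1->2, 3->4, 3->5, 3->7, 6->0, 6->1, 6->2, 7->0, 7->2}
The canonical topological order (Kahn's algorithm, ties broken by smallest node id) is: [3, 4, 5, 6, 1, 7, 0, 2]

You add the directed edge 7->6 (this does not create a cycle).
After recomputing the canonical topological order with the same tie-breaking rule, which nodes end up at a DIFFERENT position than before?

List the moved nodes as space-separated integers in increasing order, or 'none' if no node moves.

Old toposort: [3, 4, 5, 6, 1, 7, 0, 2]
Added edge 7->6
Recompute Kahn (smallest-id tiebreak):
  initial in-degrees: [3, 1, 3, 0, 1, 1, 1, 1]
  ready (indeg=0): [3]
  pop 3: indeg[4]->0; indeg[5]->0; indeg[7]->0 | ready=[4, 5, 7] | order so far=[3]
  pop 4: no out-edges | ready=[5, 7] | order so far=[3, 4]
  pop 5: no out-edges | ready=[7] | order so far=[3, 4, 5]
  pop 7: indeg[0]->2; indeg[2]->2; indeg[6]->0 | ready=[6] | order so far=[3, 4, 5, 7]
  pop 6: indeg[0]->1; indeg[1]->0; indeg[2]->1 | ready=[1] | order so far=[3, 4, 5, 7, 6]
  pop 1: indeg[0]->0; indeg[2]->0 | ready=[0, 2] | order so far=[3, 4, 5, 7, 6, 1]
  pop 0: no out-edges | ready=[2] | order so far=[3, 4, 5, 7, 6, 1, 0]
  pop 2: no out-edges | ready=[] | order so far=[3, 4, 5, 7, 6, 1, 0, 2]
New canonical toposort: [3, 4, 5, 7, 6, 1, 0, 2]
Compare positions:
  Node 0: index 6 -> 6 (same)
  Node 1: index 4 -> 5 (moved)
  Node 2: index 7 -> 7 (same)
  Node 3: index 0 -> 0 (same)
  Node 4: index 1 -> 1 (same)
  Node 5: index 2 -> 2 (same)
  Node 6: index 3 -> 4 (moved)
  Node 7: index 5 -> 3 (moved)
Nodes that changed position: 1 6 7

Answer: 1 6 7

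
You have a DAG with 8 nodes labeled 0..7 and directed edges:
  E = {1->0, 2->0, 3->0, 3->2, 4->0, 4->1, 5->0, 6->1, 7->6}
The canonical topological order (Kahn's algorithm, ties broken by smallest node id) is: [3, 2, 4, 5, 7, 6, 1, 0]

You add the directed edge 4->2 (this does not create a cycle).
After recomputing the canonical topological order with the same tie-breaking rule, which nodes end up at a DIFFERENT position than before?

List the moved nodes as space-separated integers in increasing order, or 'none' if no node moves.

Old toposort: [3, 2, 4, 5, 7, 6, 1, 0]
Added edge 4->2
Recompute Kahn (smallest-id tiebreak):
  initial in-degrees: [5, 2, 2, 0, 0, 0, 1, 0]
  ready (indeg=0): [3, 4, 5, 7]
  pop 3: indeg[0]->4; indeg[2]->1 | ready=[4, 5, 7] | order so far=[3]
  pop 4: indeg[0]->3; indeg[1]->1; indeg[2]->0 | ready=[2, 5, 7] | order so far=[3, 4]
  pop 2: indeg[0]->2 | ready=[5, 7] | order so far=[3, 4, 2]
  pop 5: indeg[0]->1 | ready=[7] | order so far=[3, 4, 2, 5]
  pop 7: indeg[6]->0 | ready=[6] | order so far=[3, 4, 2, 5, 7]
  pop 6: indeg[1]->0 | ready=[1] | order so far=[3, 4, 2, 5, 7, 6]
  pop 1: indeg[0]->0 | ready=[0] | order so far=[3, 4, 2, 5, 7, 6, 1]
  pop 0: no out-edges | ready=[] | order so far=[3, 4, 2, 5, 7, 6, 1, 0]
New canonical toposort: [3, 4, 2, 5, 7, 6, 1, 0]
Compare positions:
  Node 0: index 7 -> 7 (same)
  Node 1: index 6 -> 6 (same)
  Node 2: index 1 -> 2 (moved)
  Node 3: index 0 -> 0 (same)
  Node 4: index 2 -> 1 (moved)
  Node 5: index 3 -> 3 (same)
  Node 6: index 5 -> 5 (same)
  Node 7: index 4 -> 4 (same)
Nodes that changed position: 2 4

Answer: 2 4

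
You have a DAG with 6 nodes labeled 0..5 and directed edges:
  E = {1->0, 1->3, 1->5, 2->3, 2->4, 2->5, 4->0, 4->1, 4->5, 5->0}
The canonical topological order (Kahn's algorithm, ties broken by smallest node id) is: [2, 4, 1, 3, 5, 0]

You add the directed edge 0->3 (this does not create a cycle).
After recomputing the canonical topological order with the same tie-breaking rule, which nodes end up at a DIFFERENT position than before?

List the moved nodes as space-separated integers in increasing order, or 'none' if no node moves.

Old toposort: [2, 4, 1, 3, 5, 0]
Added edge 0->3
Recompute Kahn (smallest-id tiebreak):
  initial in-degrees: [3, 1, 0, 3, 1, 3]
  ready (indeg=0): [2]
  pop 2: indeg[3]->2; indeg[4]->0; indeg[5]->2 | ready=[4] | order so far=[2]
  pop 4: indeg[0]->2; indeg[1]->0; indeg[5]->1 | ready=[1] | order so far=[2, 4]
  pop 1: indeg[0]->1; indeg[3]->1; indeg[5]->0 | ready=[5] | order so far=[2, 4, 1]
  pop 5: indeg[0]->0 | ready=[0] | order so far=[2, 4, 1, 5]
  pop 0: indeg[3]->0 | ready=[3] | order so far=[2, 4, 1, 5, 0]
  pop 3: no out-edges | ready=[] | order so far=[2, 4, 1, 5, 0, 3]
New canonical toposort: [2, 4, 1, 5, 0, 3]
Compare positions:
  Node 0: index 5 -> 4 (moved)
  Node 1: index 2 -> 2 (same)
  Node 2: index 0 -> 0 (same)
  Node 3: index 3 -> 5 (moved)
  Node 4: index 1 -> 1 (same)
  Node 5: index 4 -> 3 (moved)
Nodes that changed position: 0 3 5

Answer: 0 3 5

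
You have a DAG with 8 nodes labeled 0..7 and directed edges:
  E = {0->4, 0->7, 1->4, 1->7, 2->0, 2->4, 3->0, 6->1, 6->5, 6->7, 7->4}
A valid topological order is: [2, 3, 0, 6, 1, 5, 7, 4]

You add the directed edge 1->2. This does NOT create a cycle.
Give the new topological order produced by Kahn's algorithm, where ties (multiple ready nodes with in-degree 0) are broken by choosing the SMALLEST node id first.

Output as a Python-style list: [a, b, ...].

Old toposort: [2, 3, 0, 6, 1, 5, 7, 4]
Added edge: 1->2
Position of 1 (4) > position of 2 (0). Must reorder: 1 must now come before 2.
Run Kahn's algorithm (break ties by smallest node id):
  initial in-degrees: [2, 1, 1, 0, 4, 1, 0, 3]
  ready (indeg=0): [3, 6]
  pop 3: indeg[0]->1 | ready=[6] | order so far=[3]
  pop 6: indeg[1]->0; indeg[5]->0; indeg[7]->2 | ready=[1, 5] | order so far=[3, 6]
  pop 1: indeg[2]->0; indeg[4]->3; indeg[7]->1 | ready=[2, 5] | order so far=[3, 6, 1]
  pop 2: indeg[0]->0; indeg[4]->2 | ready=[0, 5] | order so far=[3, 6, 1, 2]
  pop 0: indeg[4]->1; indeg[7]->0 | ready=[5, 7] | order so far=[3, 6, 1, 2, 0]
  pop 5: no out-edges | ready=[7] | order so far=[3, 6, 1, 2, 0, 5]
  pop 7: indeg[4]->0 | ready=[4] | order so far=[3, 6, 1, 2, 0, 5, 7]
  pop 4: no out-edges | ready=[] | order so far=[3, 6, 1, 2, 0, 5, 7, 4]
  Result: [3, 6, 1, 2, 0, 5, 7, 4]

Answer: [3, 6, 1, 2, 0, 5, 7, 4]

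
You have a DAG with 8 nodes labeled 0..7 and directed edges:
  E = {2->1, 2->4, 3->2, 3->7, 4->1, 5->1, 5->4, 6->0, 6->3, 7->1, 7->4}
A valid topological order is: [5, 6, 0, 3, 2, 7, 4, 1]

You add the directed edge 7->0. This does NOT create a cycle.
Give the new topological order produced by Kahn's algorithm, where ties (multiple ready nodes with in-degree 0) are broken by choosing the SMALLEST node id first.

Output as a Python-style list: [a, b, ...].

Old toposort: [5, 6, 0, 3, 2, 7, 4, 1]
Added edge: 7->0
Position of 7 (5) > position of 0 (2). Must reorder: 7 must now come before 0.
Run Kahn's algorithm (break ties by smallest node id):
  initial in-degrees: [2, 4, 1, 1, 3, 0, 0, 1]
  ready (indeg=0): [5, 6]
  pop 5: indeg[1]->3; indeg[4]->2 | ready=[6] | order so far=[5]
  pop 6: indeg[0]->1; indeg[3]->0 | ready=[3] | order so far=[5, 6]
  pop 3: indeg[2]->0; indeg[7]->0 | ready=[2, 7] | order so far=[5, 6, 3]
  pop 2: indeg[1]->2; indeg[4]->1 | ready=[7] | order so far=[5, 6, 3, 2]
  pop 7: indeg[0]->0; indeg[1]->1; indeg[4]->0 | ready=[0, 4] | order so far=[5, 6, 3, 2, 7]
  pop 0: no out-edges | ready=[4] | order so far=[5, 6, 3, 2, 7, 0]
  pop 4: indeg[1]->0 | ready=[1] | order so far=[5, 6, 3, 2, 7, 0, 4]
  pop 1: no out-edges | ready=[] | order so far=[5, 6, 3, 2, 7, 0, 4, 1]
  Result: [5, 6, 3, 2, 7, 0, 4, 1]

Answer: [5, 6, 3, 2, 7, 0, 4, 1]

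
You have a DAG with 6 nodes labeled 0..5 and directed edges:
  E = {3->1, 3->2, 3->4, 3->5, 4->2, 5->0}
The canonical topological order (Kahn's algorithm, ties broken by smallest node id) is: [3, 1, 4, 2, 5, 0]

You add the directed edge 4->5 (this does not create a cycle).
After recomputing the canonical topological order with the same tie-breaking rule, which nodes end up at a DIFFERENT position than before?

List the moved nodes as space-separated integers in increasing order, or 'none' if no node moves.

Answer: none

Derivation:
Old toposort: [3, 1, 4, 2, 5, 0]
Added edge 4->5
Recompute Kahn (smallest-id tiebreak):
  initial in-degrees: [1, 1, 2, 0, 1, 2]
  ready (indeg=0): [3]
  pop 3: indeg[1]->0; indeg[2]->1; indeg[4]->0; indeg[5]->1 | ready=[1, 4] | order so far=[3]
  pop 1: no out-edges | ready=[4] | order so far=[3, 1]
  pop 4: indeg[2]->0; indeg[5]->0 | ready=[2, 5] | order so far=[3, 1, 4]
  pop 2: no out-edges | ready=[5] | order so far=[3, 1, 4, 2]
  pop 5: indeg[0]->0 | ready=[0] | order so far=[3, 1, 4, 2, 5]
  pop 0: no out-edges | ready=[] | order so far=[3, 1, 4, 2, 5, 0]
New canonical toposort: [3, 1, 4, 2, 5, 0]
Compare positions:
  Node 0: index 5 -> 5 (same)
  Node 1: index 1 -> 1 (same)
  Node 2: index 3 -> 3 (same)
  Node 3: index 0 -> 0 (same)
  Node 4: index 2 -> 2 (same)
  Node 5: index 4 -> 4 (same)
Nodes that changed position: none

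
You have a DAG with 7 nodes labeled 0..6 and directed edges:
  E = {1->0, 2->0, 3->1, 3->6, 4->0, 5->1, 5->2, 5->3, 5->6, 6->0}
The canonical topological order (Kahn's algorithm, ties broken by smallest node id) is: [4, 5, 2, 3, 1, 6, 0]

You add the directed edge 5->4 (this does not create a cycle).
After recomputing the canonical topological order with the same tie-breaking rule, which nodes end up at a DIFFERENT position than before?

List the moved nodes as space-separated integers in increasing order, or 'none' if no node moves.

Answer: 1 2 3 4 5

Derivation:
Old toposort: [4, 5, 2, 3, 1, 6, 0]
Added edge 5->4
Recompute Kahn (smallest-id tiebreak):
  initial in-degrees: [4, 2, 1, 1, 1, 0, 2]
  ready (indeg=0): [5]
  pop 5: indeg[1]->1; indeg[2]->0; indeg[3]->0; indeg[4]->0; indeg[6]->1 | ready=[2, 3, 4] | order so far=[5]
  pop 2: indeg[0]->3 | ready=[3, 4] | order so far=[5, 2]
  pop 3: indeg[1]->0; indeg[6]->0 | ready=[1, 4, 6] | order so far=[5, 2, 3]
  pop 1: indeg[0]->2 | ready=[4, 6] | order so far=[5, 2, 3, 1]
  pop 4: indeg[0]->1 | ready=[6] | order so far=[5, 2, 3, 1, 4]
  pop 6: indeg[0]->0 | ready=[0] | order so far=[5, 2, 3, 1, 4, 6]
  pop 0: no out-edges | ready=[] | order so far=[5, 2, 3, 1, 4, 6, 0]
New canonical toposort: [5, 2, 3, 1, 4, 6, 0]
Compare positions:
  Node 0: index 6 -> 6 (same)
  Node 1: index 4 -> 3 (moved)
  Node 2: index 2 -> 1 (moved)
  Node 3: index 3 -> 2 (moved)
  Node 4: index 0 -> 4 (moved)
  Node 5: index 1 -> 0 (moved)
  Node 6: index 5 -> 5 (same)
Nodes that changed position: 1 2 3 4 5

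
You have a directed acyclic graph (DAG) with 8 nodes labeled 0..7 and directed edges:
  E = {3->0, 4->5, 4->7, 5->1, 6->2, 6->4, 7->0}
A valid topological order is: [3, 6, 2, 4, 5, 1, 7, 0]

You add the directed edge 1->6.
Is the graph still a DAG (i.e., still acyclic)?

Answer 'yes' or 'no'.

Answer: no

Derivation:
Given toposort: [3, 6, 2, 4, 5, 1, 7, 0]
Position of 1: index 5; position of 6: index 1
New edge 1->6: backward (u after v in old order)
Backward edge: old toposort is now invalid. Check if this creates a cycle.
Does 6 already reach 1? Reachable from 6: [0, 1, 2, 4, 5, 6, 7]. YES -> cycle!
Still a DAG? no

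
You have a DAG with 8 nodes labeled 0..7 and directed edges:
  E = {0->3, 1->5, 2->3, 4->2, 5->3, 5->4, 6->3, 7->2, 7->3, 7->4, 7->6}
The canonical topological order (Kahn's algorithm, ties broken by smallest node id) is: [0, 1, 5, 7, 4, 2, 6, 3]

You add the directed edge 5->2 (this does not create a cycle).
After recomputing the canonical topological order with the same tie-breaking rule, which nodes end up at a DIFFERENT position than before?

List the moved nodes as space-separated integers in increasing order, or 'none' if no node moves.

Old toposort: [0, 1, 5, 7, 4, 2, 6, 3]
Added edge 5->2
Recompute Kahn (smallest-id tiebreak):
  initial in-degrees: [0, 0, 3, 5, 2, 1, 1, 0]
  ready (indeg=0): [0, 1, 7]
  pop 0: indeg[3]->4 | ready=[1, 7] | order so far=[0]
  pop 1: indeg[5]->0 | ready=[5, 7] | order so far=[0, 1]
  pop 5: indeg[2]->2; indeg[3]->3; indeg[4]->1 | ready=[7] | order so far=[0, 1, 5]
  pop 7: indeg[2]->1; indeg[3]->2; indeg[4]->0; indeg[6]->0 | ready=[4, 6] | order so far=[0, 1, 5, 7]
  pop 4: indeg[2]->0 | ready=[2, 6] | order so far=[0, 1, 5, 7, 4]
  pop 2: indeg[3]->1 | ready=[6] | order so far=[0, 1, 5, 7, 4, 2]
  pop 6: indeg[3]->0 | ready=[3] | order so far=[0, 1, 5, 7, 4, 2, 6]
  pop 3: no out-edges | ready=[] | order so far=[0, 1, 5, 7, 4, 2, 6, 3]
New canonical toposort: [0, 1, 5, 7, 4, 2, 6, 3]
Compare positions:
  Node 0: index 0 -> 0 (same)
  Node 1: index 1 -> 1 (same)
  Node 2: index 5 -> 5 (same)
  Node 3: index 7 -> 7 (same)
  Node 4: index 4 -> 4 (same)
  Node 5: index 2 -> 2 (same)
  Node 6: index 6 -> 6 (same)
  Node 7: index 3 -> 3 (same)
Nodes that changed position: none

Answer: none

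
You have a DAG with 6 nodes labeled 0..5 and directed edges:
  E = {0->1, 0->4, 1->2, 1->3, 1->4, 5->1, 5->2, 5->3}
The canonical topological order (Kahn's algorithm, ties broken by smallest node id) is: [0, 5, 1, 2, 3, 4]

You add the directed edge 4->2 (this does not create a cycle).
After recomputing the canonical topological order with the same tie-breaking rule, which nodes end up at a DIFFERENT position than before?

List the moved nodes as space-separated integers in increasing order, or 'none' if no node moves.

Old toposort: [0, 5, 1, 2, 3, 4]
Added edge 4->2
Recompute Kahn (smallest-id tiebreak):
  initial in-degrees: [0, 2, 3, 2, 2, 0]
  ready (indeg=0): [0, 5]
  pop 0: indeg[1]->1; indeg[4]->1 | ready=[5] | order so far=[0]
  pop 5: indeg[1]->0; indeg[2]->2; indeg[3]->1 | ready=[1] | order so far=[0, 5]
  pop 1: indeg[2]->1; indeg[3]->0; indeg[4]->0 | ready=[3, 4] | order so far=[0, 5, 1]
  pop 3: no out-edges | ready=[4] | order so far=[0, 5, 1, 3]
  pop 4: indeg[2]->0 | ready=[2] | order so far=[0, 5, 1, 3, 4]
  pop 2: no out-edges | ready=[] | order so far=[0, 5, 1, 3, 4, 2]
New canonical toposort: [0, 5, 1, 3, 4, 2]
Compare positions:
  Node 0: index 0 -> 0 (same)
  Node 1: index 2 -> 2 (same)
  Node 2: index 3 -> 5 (moved)
  Node 3: index 4 -> 3 (moved)
  Node 4: index 5 -> 4 (moved)
  Node 5: index 1 -> 1 (same)
Nodes that changed position: 2 3 4

Answer: 2 3 4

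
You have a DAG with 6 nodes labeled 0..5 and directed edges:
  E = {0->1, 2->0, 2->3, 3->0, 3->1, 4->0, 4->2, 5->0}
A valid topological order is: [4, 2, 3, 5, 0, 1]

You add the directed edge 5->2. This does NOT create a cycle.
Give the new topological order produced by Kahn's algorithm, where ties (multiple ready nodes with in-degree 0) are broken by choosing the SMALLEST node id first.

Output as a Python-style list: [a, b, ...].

Old toposort: [4, 2, 3, 5, 0, 1]
Added edge: 5->2
Position of 5 (3) > position of 2 (1). Must reorder: 5 must now come before 2.
Run Kahn's algorithm (break ties by smallest node id):
  initial in-degrees: [4, 2, 2, 1, 0, 0]
  ready (indeg=0): [4, 5]
  pop 4: indeg[0]->3; indeg[2]->1 | ready=[5] | order so far=[4]
  pop 5: indeg[0]->2; indeg[2]->0 | ready=[2] | order so far=[4, 5]
  pop 2: indeg[0]->1; indeg[3]->0 | ready=[3] | order so far=[4, 5, 2]
  pop 3: indeg[0]->0; indeg[1]->1 | ready=[0] | order so far=[4, 5, 2, 3]
  pop 0: indeg[1]->0 | ready=[1] | order so far=[4, 5, 2, 3, 0]
  pop 1: no out-edges | ready=[] | order so far=[4, 5, 2, 3, 0, 1]
  Result: [4, 5, 2, 3, 0, 1]

Answer: [4, 5, 2, 3, 0, 1]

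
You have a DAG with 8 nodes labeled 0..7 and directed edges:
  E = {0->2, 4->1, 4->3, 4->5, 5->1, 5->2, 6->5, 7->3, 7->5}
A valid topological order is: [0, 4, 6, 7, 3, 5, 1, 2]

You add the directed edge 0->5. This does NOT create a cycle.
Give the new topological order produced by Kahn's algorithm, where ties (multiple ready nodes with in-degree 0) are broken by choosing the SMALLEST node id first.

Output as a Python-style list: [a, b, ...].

Answer: [0, 4, 6, 7, 3, 5, 1, 2]

Derivation:
Old toposort: [0, 4, 6, 7, 3, 5, 1, 2]
Added edge: 0->5
Position of 0 (0) < position of 5 (5). Old order still valid.
Run Kahn's algorithm (break ties by smallest node id):
  initial in-degrees: [0, 2, 2, 2, 0, 4, 0, 0]
  ready (indeg=0): [0, 4, 6, 7]
  pop 0: indeg[2]->1; indeg[5]->3 | ready=[4, 6, 7] | order so far=[0]
  pop 4: indeg[1]->1; indeg[3]->1; indeg[5]->2 | ready=[6, 7] | order so far=[0, 4]
  pop 6: indeg[5]->1 | ready=[7] | order so far=[0, 4, 6]
  pop 7: indeg[3]->0; indeg[5]->0 | ready=[3, 5] | order so far=[0, 4, 6, 7]
  pop 3: no out-edges | ready=[5] | order so far=[0, 4, 6, 7, 3]
  pop 5: indeg[1]->0; indeg[2]->0 | ready=[1, 2] | order so far=[0, 4, 6, 7, 3, 5]
  pop 1: no out-edges | ready=[2] | order so far=[0, 4, 6, 7, 3, 5, 1]
  pop 2: no out-edges | ready=[] | order so far=[0, 4, 6, 7, 3, 5, 1, 2]
  Result: [0, 4, 6, 7, 3, 5, 1, 2]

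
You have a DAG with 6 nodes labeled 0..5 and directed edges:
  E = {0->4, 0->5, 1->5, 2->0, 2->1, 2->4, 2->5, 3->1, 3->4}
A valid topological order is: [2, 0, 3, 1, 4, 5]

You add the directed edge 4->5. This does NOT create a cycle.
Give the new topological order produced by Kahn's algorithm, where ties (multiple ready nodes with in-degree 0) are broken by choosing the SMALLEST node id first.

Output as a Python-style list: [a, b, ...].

Old toposort: [2, 0, 3, 1, 4, 5]
Added edge: 4->5
Position of 4 (4) < position of 5 (5). Old order still valid.
Run Kahn's algorithm (break ties by smallest node id):
  initial in-degrees: [1, 2, 0, 0, 3, 4]
  ready (indeg=0): [2, 3]
  pop 2: indeg[0]->0; indeg[1]->1; indeg[4]->2; indeg[5]->3 | ready=[0, 3] | order so far=[2]
  pop 0: indeg[4]->1; indeg[5]->2 | ready=[3] | order so far=[2, 0]
  pop 3: indeg[1]->0; indeg[4]->0 | ready=[1, 4] | order so far=[2, 0, 3]
  pop 1: indeg[5]->1 | ready=[4] | order so far=[2, 0, 3, 1]
  pop 4: indeg[5]->0 | ready=[5] | order so far=[2, 0, 3, 1, 4]
  pop 5: no out-edges | ready=[] | order so far=[2, 0, 3, 1, 4, 5]
  Result: [2, 0, 3, 1, 4, 5]

Answer: [2, 0, 3, 1, 4, 5]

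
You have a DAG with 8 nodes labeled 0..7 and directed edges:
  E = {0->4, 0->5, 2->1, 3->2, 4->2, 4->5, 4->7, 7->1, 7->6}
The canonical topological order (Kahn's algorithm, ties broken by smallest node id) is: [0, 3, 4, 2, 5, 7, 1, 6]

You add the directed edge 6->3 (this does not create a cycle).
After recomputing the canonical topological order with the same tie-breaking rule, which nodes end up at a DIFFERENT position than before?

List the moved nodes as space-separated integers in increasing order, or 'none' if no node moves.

Answer: 1 2 3 4 5 6 7

Derivation:
Old toposort: [0, 3, 4, 2, 5, 7, 1, 6]
Added edge 6->3
Recompute Kahn (smallest-id tiebreak):
  initial in-degrees: [0, 2, 2, 1, 1, 2, 1, 1]
  ready (indeg=0): [0]
  pop 0: indeg[4]->0; indeg[5]->1 | ready=[4] | order so far=[0]
  pop 4: indeg[2]->1; indeg[5]->0; indeg[7]->0 | ready=[5, 7] | order so far=[0, 4]
  pop 5: no out-edges | ready=[7] | order so far=[0, 4, 5]
  pop 7: indeg[1]->1; indeg[6]->0 | ready=[6] | order so far=[0, 4, 5, 7]
  pop 6: indeg[3]->0 | ready=[3] | order so far=[0, 4, 5, 7, 6]
  pop 3: indeg[2]->0 | ready=[2] | order so far=[0, 4, 5, 7, 6, 3]
  pop 2: indeg[1]->0 | ready=[1] | order so far=[0, 4, 5, 7, 6, 3, 2]
  pop 1: no out-edges | ready=[] | order so far=[0, 4, 5, 7, 6, 3, 2, 1]
New canonical toposort: [0, 4, 5, 7, 6, 3, 2, 1]
Compare positions:
  Node 0: index 0 -> 0 (same)
  Node 1: index 6 -> 7 (moved)
  Node 2: index 3 -> 6 (moved)
  Node 3: index 1 -> 5 (moved)
  Node 4: index 2 -> 1 (moved)
  Node 5: index 4 -> 2 (moved)
  Node 6: index 7 -> 4 (moved)
  Node 7: index 5 -> 3 (moved)
Nodes that changed position: 1 2 3 4 5 6 7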